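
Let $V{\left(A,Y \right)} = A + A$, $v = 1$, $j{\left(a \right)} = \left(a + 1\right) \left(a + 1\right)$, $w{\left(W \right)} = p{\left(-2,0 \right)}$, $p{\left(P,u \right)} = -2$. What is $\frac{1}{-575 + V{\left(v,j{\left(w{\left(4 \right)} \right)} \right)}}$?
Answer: $- \frac{1}{573} \approx -0.0017452$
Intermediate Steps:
$w{\left(W \right)} = -2$
$j{\left(a \right)} = \left(1 + a\right)^{2}$ ($j{\left(a \right)} = \left(1 + a\right) \left(1 + a\right) = \left(1 + a\right)^{2}$)
$V{\left(A,Y \right)} = 2 A$
$\frac{1}{-575 + V{\left(v,j{\left(w{\left(4 \right)} \right)} \right)}} = \frac{1}{-575 + 2 \cdot 1} = \frac{1}{-575 + 2} = \frac{1}{-573} = - \frac{1}{573}$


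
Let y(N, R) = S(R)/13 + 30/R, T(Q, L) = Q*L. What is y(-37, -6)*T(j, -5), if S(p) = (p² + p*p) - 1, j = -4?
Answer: 120/13 ≈ 9.2308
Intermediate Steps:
S(p) = -1 + 2*p² (S(p) = (p² + p²) - 1 = 2*p² - 1 = -1 + 2*p²)
T(Q, L) = L*Q
y(N, R) = -1/13 + 30/R + 2*R²/13 (y(N, R) = (-1 + 2*R²)/13 + 30/R = (-1 + 2*R²)*(1/13) + 30/R = (-1/13 + 2*R²/13) + 30/R = -1/13 + 30/R + 2*R²/13)
y(-37, -6)*T(j, -5) = ((1/13)*(390 - 1*(-6) + 2*(-6)³)/(-6))*(-5*(-4)) = ((1/13)*(-⅙)*(390 + 6 + 2*(-216)))*20 = ((1/13)*(-⅙)*(390 + 6 - 432))*20 = ((1/13)*(-⅙)*(-36))*20 = (6/13)*20 = 120/13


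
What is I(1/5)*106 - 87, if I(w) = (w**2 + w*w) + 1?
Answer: 687/25 ≈ 27.480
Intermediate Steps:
I(w) = 1 + 2*w**2 (I(w) = (w**2 + w**2) + 1 = 2*w**2 + 1 = 1 + 2*w**2)
I(1/5)*106 - 87 = (1 + 2*(1/5)**2)*106 - 87 = (1 + 2*(1/25))*106 - 87 = (1 + 2/25)*106 - 87 = (27/25)*106 - 87 = 2862/25 - 87 = 687/25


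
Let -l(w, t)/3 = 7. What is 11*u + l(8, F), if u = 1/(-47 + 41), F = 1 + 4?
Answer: -137/6 ≈ -22.833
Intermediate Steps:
F = 5
l(w, t) = -21 (l(w, t) = -3*7 = -21)
u = -⅙ (u = 1/(-6) = -⅙ ≈ -0.16667)
11*u + l(8, F) = 11*(-⅙) - 21 = -11/6 - 21 = -137/6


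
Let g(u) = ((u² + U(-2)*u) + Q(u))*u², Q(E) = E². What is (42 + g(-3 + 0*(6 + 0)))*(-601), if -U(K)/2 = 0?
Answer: -122604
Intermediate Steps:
U(K) = 0 (U(K) = -2*0 = 0)
g(u) = 2*u⁴ (g(u) = ((u² + 0*u) + u²)*u² = ((u² + 0) + u²)*u² = (u² + u²)*u² = (2*u²)*u² = 2*u⁴)
(42 + g(-3 + 0*(6 + 0)))*(-601) = (42 + 2*(-3 + 0*(6 + 0))⁴)*(-601) = (42 + 2*(-3 + 0*6)⁴)*(-601) = (42 + 2*(-3 + 0)⁴)*(-601) = (42 + 2*(-3)⁴)*(-601) = (42 + 2*81)*(-601) = (42 + 162)*(-601) = 204*(-601) = -122604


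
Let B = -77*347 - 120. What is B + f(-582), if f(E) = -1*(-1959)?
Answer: -24880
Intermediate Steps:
f(E) = 1959
B = -26839 (B = -26719 - 120 = -26839)
B + f(-582) = -26839 + 1959 = -24880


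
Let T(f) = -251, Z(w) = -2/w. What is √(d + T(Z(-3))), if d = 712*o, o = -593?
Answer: I*√422467 ≈ 649.97*I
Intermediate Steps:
d = -422216 (d = 712*(-593) = -422216)
√(d + T(Z(-3))) = √(-422216 - 251) = √(-422467) = I*√422467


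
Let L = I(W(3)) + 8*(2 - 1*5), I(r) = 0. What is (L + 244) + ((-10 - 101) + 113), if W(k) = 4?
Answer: 222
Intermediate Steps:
L = -24 (L = 0 + 8*(2 - 1*5) = 0 + 8*(2 - 5) = 0 + 8*(-3) = 0 - 24 = -24)
(L + 244) + ((-10 - 101) + 113) = (-24 + 244) + ((-10 - 101) + 113) = 220 + (-111 + 113) = 220 + 2 = 222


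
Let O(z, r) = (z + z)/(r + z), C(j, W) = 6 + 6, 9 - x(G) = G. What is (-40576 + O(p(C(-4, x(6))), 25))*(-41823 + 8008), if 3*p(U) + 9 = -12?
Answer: 12348933665/9 ≈ 1.3721e+9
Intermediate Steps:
x(G) = 9 - G
C(j, W) = 12
p(U) = -7 (p(U) = -3 + (1/3)*(-12) = -3 - 4 = -7)
O(z, r) = 2*z/(r + z) (O(z, r) = (2*z)/(r + z) = 2*z/(r + z))
(-40576 + O(p(C(-4, x(6))), 25))*(-41823 + 8008) = (-40576 + 2*(-7)/(25 - 7))*(-41823 + 8008) = (-40576 + 2*(-7)/18)*(-33815) = (-40576 + 2*(-7)*(1/18))*(-33815) = (-40576 - 7/9)*(-33815) = -365191/9*(-33815) = 12348933665/9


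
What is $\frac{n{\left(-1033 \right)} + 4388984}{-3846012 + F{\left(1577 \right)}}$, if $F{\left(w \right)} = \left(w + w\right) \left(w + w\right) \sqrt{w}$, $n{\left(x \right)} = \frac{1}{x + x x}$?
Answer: $\frac{1499593002939879605}{13862324317276734448384} + \frac{11636098880216510545 \sqrt{1577}}{41586972951830203345152} \approx 0.01122$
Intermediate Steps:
$n{\left(x \right)} = \frac{1}{x + x^{2}}$
$F{\left(w \right)} = 4 w^{\frac{5}{2}}$ ($F{\left(w \right)} = 2 w 2 w \sqrt{w} = 4 w^{2} \sqrt{w} = 4 w^{\frac{5}{2}}$)
$\frac{n{\left(-1033 \right)} + 4388984}{-3846012 + F{\left(1577 \right)}} = \frac{\frac{1}{\left(-1033\right) \left(1 - 1033\right)} + 4388984}{-3846012 + 4 \cdot 1577^{\frac{5}{2}}} = \frac{- \frac{1}{1033 \left(-1032\right)} + 4388984}{-3846012 + 4 \cdot 2486929 \sqrt{1577}} = \frac{\left(- \frac{1}{1033}\right) \left(- \frac{1}{1032}\right) + 4388984}{-3846012 + 9947716 \sqrt{1577}} = \frac{\frac{1}{1066056} + 4388984}{-3846012 + 9947716 \sqrt{1577}} = \frac{4678902727105}{1066056 \left(-3846012 + 9947716 \sqrt{1577}\right)}$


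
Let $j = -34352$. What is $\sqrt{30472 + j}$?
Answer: $2 i \sqrt{970} \approx 62.29 i$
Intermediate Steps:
$\sqrt{30472 + j} = \sqrt{30472 - 34352} = \sqrt{-3880} = 2 i \sqrt{970}$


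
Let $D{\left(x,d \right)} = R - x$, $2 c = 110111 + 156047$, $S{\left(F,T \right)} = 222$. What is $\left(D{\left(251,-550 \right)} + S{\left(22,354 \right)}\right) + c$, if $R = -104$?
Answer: $132946$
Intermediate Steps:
$c = 133079$ ($c = \frac{110111 + 156047}{2} = \frac{1}{2} \cdot 266158 = 133079$)
$D{\left(x,d \right)} = -104 - x$
$\left(D{\left(251,-550 \right)} + S{\left(22,354 \right)}\right) + c = \left(\left(-104 - 251\right) + 222\right) + 133079 = \left(-355 + 222\right) + 133079 = -133 + 133079 = 132946$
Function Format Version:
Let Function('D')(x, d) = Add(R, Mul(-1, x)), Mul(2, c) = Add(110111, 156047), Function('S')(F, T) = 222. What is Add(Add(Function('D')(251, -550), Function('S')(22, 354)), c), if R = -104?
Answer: 132946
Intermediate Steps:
c = 133079 (c = Mul(Rational(1, 2), Add(110111, 156047)) = Mul(Rational(1, 2), 266158) = 133079)
Function('D')(x, d) = Add(-104, Mul(-1, x))
Add(Add(Function('D')(251, -550), Function('S')(22, 354)), c) = Add(Add(Add(-104, Mul(-1, 251)), 222), 133079) = Add(Add(Add(-104, -251), 222), 133079) = Add(Add(-355, 222), 133079) = Add(-133, 133079) = 132946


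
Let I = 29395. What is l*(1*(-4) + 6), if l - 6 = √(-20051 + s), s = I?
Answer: 12 + 16*√146 ≈ 205.33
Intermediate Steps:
s = 29395
l = 6 + 8*√146 (l = 6 + √(-20051 + 29395) = 6 + √9344 = 6 + 8*√146 ≈ 102.66)
l*(1*(-4) + 6) = (6 + 8*√146)*(1*(-4) + 6) = (6 + 8*√146)*(-4 + 6) = (6 + 8*√146)*2 = 12 + 16*√146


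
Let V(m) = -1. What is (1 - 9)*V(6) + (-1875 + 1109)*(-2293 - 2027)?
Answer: 3309128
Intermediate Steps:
(1 - 9)*V(6) + (-1875 + 1109)*(-2293 - 2027) = (1 - 9)*(-1) + (-1875 + 1109)*(-2293 - 2027) = -8*(-1) - 766*(-4320) = 8 + 3309120 = 3309128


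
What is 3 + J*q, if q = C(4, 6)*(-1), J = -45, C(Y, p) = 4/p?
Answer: 33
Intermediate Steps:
q = -2/3 (q = (4/6)*(-1) = (4*(1/6))*(-1) = (2/3)*(-1) = -2/3 ≈ -0.66667)
3 + J*q = 3 - 45*(-2/3) = 3 + 30 = 33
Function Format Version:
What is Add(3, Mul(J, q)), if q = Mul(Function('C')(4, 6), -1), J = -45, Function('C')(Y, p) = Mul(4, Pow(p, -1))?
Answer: 33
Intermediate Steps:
q = Rational(-2, 3) (q = Mul(Mul(4, Pow(6, -1)), -1) = Mul(Mul(4, Rational(1, 6)), -1) = Mul(Rational(2, 3), -1) = Rational(-2, 3) ≈ -0.66667)
Add(3, Mul(J, q)) = Add(3, Mul(-45, Rational(-2, 3))) = Add(3, 30) = 33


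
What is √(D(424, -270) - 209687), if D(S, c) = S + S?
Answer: I*√208839 ≈ 456.99*I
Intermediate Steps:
D(S, c) = 2*S
√(D(424, -270) - 209687) = √(2*424 - 209687) = √(848 - 209687) = √(-208839) = I*√208839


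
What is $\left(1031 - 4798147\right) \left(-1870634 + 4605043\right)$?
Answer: $-13117277164444$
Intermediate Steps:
$\left(1031 - 4798147\right) \left(-1870634 + 4605043\right) = \left(-4797116\right) 2734409 = -13117277164444$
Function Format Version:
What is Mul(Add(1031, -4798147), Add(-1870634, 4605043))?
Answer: -13117277164444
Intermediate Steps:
Mul(Add(1031, -4798147), Add(-1870634, 4605043)) = Mul(-4797116, 2734409) = -13117277164444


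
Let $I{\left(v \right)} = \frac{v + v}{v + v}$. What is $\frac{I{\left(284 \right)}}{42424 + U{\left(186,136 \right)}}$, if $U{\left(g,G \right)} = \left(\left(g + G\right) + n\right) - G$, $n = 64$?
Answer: $\frac{1}{42674} \approx 2.3433 \cdot 10^{-5}$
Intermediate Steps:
$U{\left(g,G \right)} = 64 + g$ ($U{\left(g,G \right)} = \left(\left(g + G\right) + 64\right) - G = \left(\left(G + g\right) + 64\right) - G = \left(64 + G + g\right) - G = 64 + g$)
$I{\left(v \right)} = 1$ ($I{\left(v \right)} = \frac{2 v}{2 v} = 2 v \frac{1}{2 v} = 1$)
$\frac{I{\left(284 \right)}}{42424 + U{\left(186,136 \right)}} = 1 \frac{1}{42424 + \left(64 + 186\right)} = 1 \frac{1}{42424 + 250} = 1 \cdot \frac{1}{42674} = \frac{1}{42674}$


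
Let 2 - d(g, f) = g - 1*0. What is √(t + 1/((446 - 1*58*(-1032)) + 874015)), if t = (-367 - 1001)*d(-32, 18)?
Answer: I*√4511396589431339/311439 ≈ 215.67*I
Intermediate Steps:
d(g, f) = 2 - g (d(g, f) = 2 - (g - 1*0) = 2 - (g + 0) = 2 - g)
t = -46512 (t = (-367 - 1001)*(2 - 1*(-32)) = -1368*(2 + 32) = -1368*34 = -46512)
√(t + 1/((446 - 1*58*(-1032)) + 874015)) = √(-46512 + 1/((446 - 1*58*(-1032)) + 874015)) = √(-46512 + 1/((446 - 58*(-1032)) + 874015)) = √(-46512 + 1/((446 + 59856) + 874015)) = √(-46512 + 1/(60302 + 874015)) = √(-46512 + 1/934317) = √(-43456952303/934317) = I*√4511396589431339/311439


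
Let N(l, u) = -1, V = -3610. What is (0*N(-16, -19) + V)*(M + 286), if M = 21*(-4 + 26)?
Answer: -2700280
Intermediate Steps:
M = 462 (M = 21*22 = 462)
(0*N(-16, -19) + V)*(M + 286) = (0*(-1) - 3610)*(462 + 286) = (0 - 3610)*748 = -3610*748 = -2700280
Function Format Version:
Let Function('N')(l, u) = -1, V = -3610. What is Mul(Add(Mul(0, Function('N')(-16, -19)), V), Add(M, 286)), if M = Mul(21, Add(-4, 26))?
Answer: -2700280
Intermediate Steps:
M = 462 (M = Mul(21, 22) = 462)
Mul(Add(Mul(0, Function('N')(-16, -19)), V), Add(M, 286)) = Mul(Add(Mul(0, -1), -3610), Add(462, 286)) = Mul(Add(0, -3610), 748) = Mul(-3610, 748) = -2700280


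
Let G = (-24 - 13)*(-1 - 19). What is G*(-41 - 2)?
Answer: -31820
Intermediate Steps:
G = 740 (G = -37*(-20) = 740)
G*(-41 - 2) = 740*(-41 - 2) = 740*(-43) = -31820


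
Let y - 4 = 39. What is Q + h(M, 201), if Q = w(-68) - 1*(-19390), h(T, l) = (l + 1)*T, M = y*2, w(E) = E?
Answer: 36694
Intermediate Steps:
y = 43 (y = 4 + 39 = 43)
M = 86 (M = 43*2 = 86)
h(T, l) = T*(1 + l) (h(T, l) = (1 + l)*T = T*(1 + l))
Q = 19322 (Q = -68 - 1*(-19390) = -68 + 19390 = 19322)
Q + h(M, 201) = 19322 + 86*(1 + 201) = 19322 + 86*202 = 19322 + 17372 = 36694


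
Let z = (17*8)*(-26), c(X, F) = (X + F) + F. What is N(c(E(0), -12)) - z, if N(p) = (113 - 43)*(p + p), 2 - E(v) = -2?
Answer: 736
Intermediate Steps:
E(v) = 4 (E(v) = 2 - 1*(-2) = 2 + 2 = 4)
c(X, F) = X + 2*F (c(X, F) = (F + X) + F = X + 2*F)
N(p) = 140*p (N(p) = 70*(2*p) = 140*p)
z = -3536 (z = 136*(-26) = -3536)
N(c(E(0), -12)) - z = 140*(4 + 2*(-12)) - 1*(-3536) = 140*(4 - 24) + 3536 = 140*(-20) + 3536 = -2800 + 3536 = 736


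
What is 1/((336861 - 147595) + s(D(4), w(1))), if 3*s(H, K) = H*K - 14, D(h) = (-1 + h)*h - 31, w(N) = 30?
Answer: 3/567214 ≈ 5.2890e-6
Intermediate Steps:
D(h) = -31 + h*(-1 + h) (D(h) = h*(-1 + h) - 31 = -31 + h*(-1 + h))
s(H, K) = -14/3 + H*K/3 (s(H, K) = (H*K - 14)/3 = (-14 + H*K)/3 = -14/3 + H*K/3)
1/((336861 - 147595) + s(D(4), w(1))) = 1/((336861 - 147595) + (-14/3 + (1/3)*(-31 + 4**2 - 1*4)*30)) = 1/(189266 + (-14/3 + (1/3)*(-31 + 16 - 4)*30)) = 1/(189266 + (-14/3 + (1/3)*(-19)*30)) = 1/(189266 + (-14/3 - 190)) = 1/(189266 - 584/3) = 1/(567214/3) = 3/567214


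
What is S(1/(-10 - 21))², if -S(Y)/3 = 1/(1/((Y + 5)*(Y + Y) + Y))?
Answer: 1034289/923521 ≈ 1.1199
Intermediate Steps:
S(Y) = -3*Y - 6*Y*(5 + Y) (S(Y) = -(3*Y + 3*(Y + 5)*(Y + Y)) = -(3*Y + 6*Y*(5 + Y)) = -3*(Y + 2*Y*(5 + Y)) = -3*Y - 6*Y*(5 + Y))
S(1/(-10 - 21))² = (-3*(11 + 2/(-10 - 21))/(-10 - 21))² = (-3*(11 + 2/(-31))/(-31))² = (-3*(-1/31)*(11 + 2*(-1/31)))² = (-3*(-1/31)*(11 - 2/31))² = (-3*(-1/31)*339/31)² = (1017/961)² = 1034289/923521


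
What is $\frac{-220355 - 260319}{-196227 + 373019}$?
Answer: $- \frac{240337}{88396} \approx -2.7189$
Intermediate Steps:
$\frac{-220355 - 260319}{-196227 + 373019} = - \frac{480674}{176792} = \left(-480674\right) \frac{1}{176792} = - \frac{240337}{88396}$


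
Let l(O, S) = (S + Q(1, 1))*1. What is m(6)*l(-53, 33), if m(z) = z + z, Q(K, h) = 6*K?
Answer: 468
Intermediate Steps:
m(z) = 2*z
l(O, S) = 6 + S (l(O, S) = (S + 6*1)*1 = (S + 6)*1 = (6 + S)*1 = 6 + S)
m(6)*l(-53, 33) = (2*6)*(6 + 33) = 12*39 = 468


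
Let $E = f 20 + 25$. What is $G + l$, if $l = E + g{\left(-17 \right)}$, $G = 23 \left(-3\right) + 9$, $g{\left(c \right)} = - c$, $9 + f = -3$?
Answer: $-258$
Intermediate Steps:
$f = -12$ ($f = -9 - 3 = -12$)
$G = -60$ ($G = -69 + 9 = -60$)
$E = -215$ ($E = \left(-12\right) 20 + 25 = -240 + 25 = -215$)
$l = -198$ ($l = -215 - -17 = -215 + 17 = -198$)
$G + l = -60 - 198 = -258$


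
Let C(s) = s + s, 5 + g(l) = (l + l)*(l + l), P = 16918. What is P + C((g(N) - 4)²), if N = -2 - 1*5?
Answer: 86856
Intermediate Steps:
N = -7 (N = -2 - 5 = -7)
g(l) = -5 + 4*l² (g(l) = -5 + (l + l)*(l + l) = -5 + (2*l)*(2*l) = -5 + 4*l²)
C(s) = 2*s
P + C((g(N) - 4)²) = 16918 + 2*((-5 + 4*(-7)²) - 4)² = 16918 + 2*((-5 + 4*49) - 4)² = 16918 + 2*((-5 + 196) - 4)² = 16918 + 2*(191 - 4)² = 16918 + 2*187² = 16918 + 2*34969 = 16918 + 69938 = 86856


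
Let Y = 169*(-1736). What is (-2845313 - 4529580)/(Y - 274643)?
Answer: 7374893/568027 ≈ 12.983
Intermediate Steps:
Y = -293384
(-2845313 - 4529580)/(Y - 274643) = (-2845313 - 4529580)/(-293384 - 274643) = -7374893/(-568027) = -7374893*(-1/568027) = 7374893/568027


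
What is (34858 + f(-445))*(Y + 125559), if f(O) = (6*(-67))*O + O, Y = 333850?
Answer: 97993317927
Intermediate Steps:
f(O) = -401*O (f(O) = -402*O + O = -401*O)
(34858 + f(-445))*(Y + 125559) = (34858 - 401*(-445))*(333850 + 125559) = (34858 + 178445)*459409 = 213303*459409 = 97993317927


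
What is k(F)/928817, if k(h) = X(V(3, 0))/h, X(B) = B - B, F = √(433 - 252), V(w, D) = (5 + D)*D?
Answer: 0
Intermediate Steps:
V(w, D) = D*(5 + D)
F = √181 ≈ 13.454
X(B) = 0
k(h) = 0 (k(h) = 0/h = 0)
k(F)/928817 = 0/928817 = 0*(1/928817) = 0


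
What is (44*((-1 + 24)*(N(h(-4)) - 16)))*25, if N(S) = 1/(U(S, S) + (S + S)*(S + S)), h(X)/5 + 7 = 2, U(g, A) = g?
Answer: -3643108/9 ≈ -4.0479e+5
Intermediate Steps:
h(X) = -25 (h(X) = -35 + 5*2 = -35 + 10 = -25)
N(S) = 1/(S + 4*S²) (N(S) = 1/(S + (S + S)*(S + S)) = 1/(S + (2*S)*(2*S)) = 1/(S + 4*S²))
(44*((-1 + 24)*(N(h(-4)) - 16)))*25 = (44*((-1 + 24)*(1/((-25)*(1 + 4*(-25))) - 16)))*25 = (44*(23*(-1/(25*(1 - 100)) - 16)))*25 = (44*(23*(-1/25/(-99) - 16)))*25 = (44*(23*(-1/25*(-1/99) - 16)))*25 = (44*(23*(1/2475 - 16)))*25 = (44*(23*(-39599/2475)))*25 = (44*(-910777/2475))*25 = -3643108/225*25 = -3643108/9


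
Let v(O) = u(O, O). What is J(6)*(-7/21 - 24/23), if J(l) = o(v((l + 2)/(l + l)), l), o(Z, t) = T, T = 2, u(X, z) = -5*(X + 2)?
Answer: -190/69 ≈ -2.7536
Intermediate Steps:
u(X, z) = -10 - 5*X (u(X, z) = -5*(2 + X) = -10 - 5*X)
v(O) = -10 - 5*O
o(Z, t) = 2
J(l) = 2
J(6)*(-7/21 - 24/23) = 2*(-7/21 - 24/23) = 2*(-7*1/21 - 24*1/23) = 2*(-⅓ - 24/23) = 2*(-95/69) = -190/69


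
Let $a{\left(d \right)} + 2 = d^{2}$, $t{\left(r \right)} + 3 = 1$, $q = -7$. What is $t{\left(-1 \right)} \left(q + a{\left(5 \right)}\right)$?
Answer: $-32$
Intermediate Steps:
$t{\left(r \right)} = -2$ ($t{\left(r \right)} = -3 + 1 = -2$)
$a{\left(d \right)} = -2 + d^{2}$
$t{\left(-1 \right)} \left(q + a{\left(5 \right)}\right) = - 2 \left(-7 - \left(2 - 5^{2}\right)\right) = - 2 \left(-7 + \left(-2 + 25\right)\right) = - 2 \left(-7 + 23\right) = \left(-2\right) 16 = -32$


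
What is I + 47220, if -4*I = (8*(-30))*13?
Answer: 48000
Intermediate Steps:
I = 780 (I = -8*(-30)*13/4 = -(-60)*13 = -¼*(-3120) = 780)
I + 47220 = 780 + 47220 = 48000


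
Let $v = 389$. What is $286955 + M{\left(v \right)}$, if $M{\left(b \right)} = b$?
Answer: $287344$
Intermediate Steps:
$286955 + M{\left(v \right)} = 286955 + 389 = 287344$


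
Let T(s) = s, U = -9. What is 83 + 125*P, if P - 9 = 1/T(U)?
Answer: 10747/9 ≈ 1194.1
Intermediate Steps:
P = 80/9 (P = 9 + 1/(-9) = 9 - ⅑ = 80/9 ≈ 8.8889)
83 + 125*P = 83 + 125*(80/9) = 83 + 10000/9 = 10747/9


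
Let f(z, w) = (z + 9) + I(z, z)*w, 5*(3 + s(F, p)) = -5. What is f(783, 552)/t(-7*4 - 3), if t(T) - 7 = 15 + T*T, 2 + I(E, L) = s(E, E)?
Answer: -2520/983 ≈ -2.5636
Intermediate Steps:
s(F, p) = -4 (s(F, p) = -3 + (⅕)*(-5) = -3 - 1 = -4)
I(E, L) = -6 (I(E, L) = -2 - 4 = -6)
t(T) = 22 + T² (t(T) = 7 + (15 + T*T) = 7 + (15 + T²) = 22 + T²)
f(z, w) = 9 + z - 6*w (f(z, w) = (z + 9) - 6*w = (9 + z) - 6*w = 9 + z - 6*w)
f(783, 552)/t(-7*4 - 3) = (9 + 783 - 6*552)/(22 + (-7*4 - 3)²) = (9 + 783 - 3312)/(22 + (-28 - 3)²) = -2520/(22 + (-31)²) = -2520/(22 + 961) = -2520/983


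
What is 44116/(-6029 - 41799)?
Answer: -11029/11957 ≈ -0.92239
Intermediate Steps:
44116/(-6029 - 41799) = 44116/(-47828) = 44116*(-1/47828) = -11029/11957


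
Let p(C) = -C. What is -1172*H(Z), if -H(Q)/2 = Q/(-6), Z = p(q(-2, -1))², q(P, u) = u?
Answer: -1172/3 ≈ -390.67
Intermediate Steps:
Z = 1 (Z = (-1*(-1))² = 1² = 1)
H(Q) = Q/3 (H(Q) = -2*Q/(-6) = -2*Q*(-1)/6 = -(-1)*Q/3 = Q/3)
-1172*H(Z) = -1172/3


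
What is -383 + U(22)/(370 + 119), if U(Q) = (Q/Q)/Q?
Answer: -4120313/10758 ≈ -383.00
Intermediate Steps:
U(Q) = 1/Q
-383 + U(22)/(370 + 119) = -383 + 1/((370 + 119)*22) = -383 + (1/22)/489 = -383 + (1/489)*(1/22) = -383 + 1/10758 = -4120313/10758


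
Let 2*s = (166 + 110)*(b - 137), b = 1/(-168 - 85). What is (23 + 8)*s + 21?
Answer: -6446901/11 ≈ -5.8608e+5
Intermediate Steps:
b = -1/253 (b = 1/(-253) = -1/253 ≈ -0.0039526)
s = -207972/11 (s = ((166 + 110)*(-1/253 - 137))/2 = (276*(-34662/253))/2 = (½)*(-415944/11) = -207972/11 ≈ -18907.)
(23 + 8)*s + 21 = (23 + 8)*(-207972/11) + 21 = 31*(-207972/11) + 21 = -6447132/11 + 21 = -6446901/11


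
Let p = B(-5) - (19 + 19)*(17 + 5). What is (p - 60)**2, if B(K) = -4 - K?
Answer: 801025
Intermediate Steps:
p = -835 (p = (-4 - 1*(-5)) - (19 + 19)*(17 + 5) = (-4 + 5) - 38*22 = 1 - 1*836 = 1 - 836 = -835)
(p - 60)**2 = (-835 - 60)**2 = (-895)**2 = 801025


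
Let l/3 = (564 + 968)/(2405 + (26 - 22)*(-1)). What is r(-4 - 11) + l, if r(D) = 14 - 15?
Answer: 2195/2401 ≈ 0.91420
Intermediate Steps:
r(D) = -1
l = 4596/2401 (l = 3*((564 + 968)/(2405 + (26 - 22)*(-1))) = 3*(1532/(2405 + 4*(-1))) = 3*(1532/(2405 - 4)) = 3*(1532/2401) = 4596/2401 ≈ 1.9142)
r(-4 - 11) + l = -1 + 4596/2401 = 2195/2401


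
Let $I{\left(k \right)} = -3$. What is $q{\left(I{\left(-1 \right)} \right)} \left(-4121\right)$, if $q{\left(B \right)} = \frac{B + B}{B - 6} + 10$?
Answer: $- \frac{131872}{3} \approx -43957.0$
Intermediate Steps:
$q{\left(B \right)} = 10 + \frac{2 B}{-6 + B}$ ($q{\left(B \right)} = \frac{2 B}{-6 + B} + 10 = 10 + \frac{2 B}{-6 + B}$)
$q{\left(I{\left(-1 \right)} \right)} \left(-4121\right) = \frac{12 \left(-5 - 3\right)}{-6 - 3} \left(-4121\right) = 12 \frac{1}{-9} \left(-8\right) \left(-4121\right) = 12 \left(- \frac{1}{9}\right) \left(-8\right) \left(-4121\right) = \frac{32}{3} \left(-4121\right) = - \frac{131872}{3}$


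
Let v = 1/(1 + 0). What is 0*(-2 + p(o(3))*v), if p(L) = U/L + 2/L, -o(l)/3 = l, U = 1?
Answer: 0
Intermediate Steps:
o(l) = -3*l
p(L) = 3/L (p(L) = 1/L + 2/L = 3/L)
v = 1 (v = 1/1 = 1)
0*(-2 + p(o(3))*v) = 0*(-2 + (3/((-3*3)))*1) = 0*(-2 + (3/(-9))*1) = 0*(-2 + (3*(-⅑))*1) = 0*(-2 - ⅓*1) = 0*(-2 - ⅓) = 0*(-7/3) = 0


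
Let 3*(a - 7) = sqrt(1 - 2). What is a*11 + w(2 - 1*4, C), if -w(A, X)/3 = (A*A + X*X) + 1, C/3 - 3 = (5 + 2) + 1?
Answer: -3205 + 11*I/3 ≈ -3205.0 + 3.6667*I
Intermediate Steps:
C = 33 (C = 9 + 3*((5 + 2) + 1) = 9 + 3*(7 + 1) = 9 + 3*8 = 9 + 24 = 33)
a = 7 + I/3 (a = 7 + sqrt(1 - 2)/3 = 7 + sqrt(-1)/3 = 7 + I/3 ≈ 7.0 + 0.33333*I)
w(A, X) = -3 - 3*A**2 - 3*X**2 (w(A, X) = -3*((A*A + X*X) + 1) = -3*((A**2 + X**2) + 1) = -3*(1 + A**2 + X**2) = -3 - 3*A**2 - 3*X**2)
a*11 + w(2 - 1*4, C) = (7 + I/3)*11 + (-3 - 3*(2 - 1*4)**2 - 3*33**2) = (77 + 11*I/3) + (-3 - 3*(2 - 4)**2 - 3*1089) = (77 + 11*I/3) + (-3 - 3*(-2)**2 - 3267) = (77 + 11*I/3) + (-3 - 3*4 - 3267) = (77 + 11*I/3) + (-3 - 12 - 3267) = (77 + 11*I/3) - 3282 = -3205 + 11*I/3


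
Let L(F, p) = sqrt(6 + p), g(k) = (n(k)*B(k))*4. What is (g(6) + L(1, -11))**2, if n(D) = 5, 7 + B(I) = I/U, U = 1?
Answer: (20 - I*sqrt(5))**2 ≈ 395.0 - 89.443*I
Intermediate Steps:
B(I) = -7 + I (B(I) = -7 + I/1 = -7 + I*1 = -7 + I)
g(k) = -140 + 20*k (g(k) = (5*(-7 + k))*4 = (-35 + 5*k)*4 = -140 + 20*k)
(g(6) + L(1, -11))**2 = ((-140 + 20*6) + sqrt(6 - 11))**2 = ((-140 + 120) + sqrt(-5))**2 = (-20 + I*sqrt(5))**2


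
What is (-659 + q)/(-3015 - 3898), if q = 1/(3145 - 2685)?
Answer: 303139/3179980 ≈ 0.095327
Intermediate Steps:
q = 1/460 ≈ 0.0021739
(-659 + q)/(-3015 - 3898) = (-659 + 1/460)/(-3015 - 3898) = -303139/460/(-6913) = -303139/460*(-1/6913) = 303139/3179980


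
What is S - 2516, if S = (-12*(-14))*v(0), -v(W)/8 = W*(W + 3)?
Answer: -2516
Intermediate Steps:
v(W) = -8*W*(3 + W) (v(W) = -8*W*(W + 3) = -8*W*(3 + W))
S = 0 (S = (-12*(-14))*(-8*0*(3 + 0)) = 168*(-8*0*3) = 168*0 = 0)
S - 2516 = 0 - 2516 = -2516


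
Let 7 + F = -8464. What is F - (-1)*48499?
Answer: 40028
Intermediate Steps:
F = -8471 (F = -7 - 8464 = -8471)
F - (-1)*48499 = -8471 - (-1)*48499 = -8471 - 1*(-48499) = -8471 + 48499 = 40028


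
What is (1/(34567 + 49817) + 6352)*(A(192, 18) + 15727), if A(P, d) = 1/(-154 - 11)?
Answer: 695456973612613/6961680 ≈ 9.9898e+7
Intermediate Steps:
A(P, d) = -1/165 (A(P, d) = 1/(-165) = -1/165)
(1/(34567 + 49817) + 6352)*(A(192, 18) + 15727) = (1/(34567 + 49817) + 6352)*(-1/165 + 15727) = (1/84384 + 6352)*(2594954/165) = (536007169/84384)*(2594954/165) = 695456973612613/6961680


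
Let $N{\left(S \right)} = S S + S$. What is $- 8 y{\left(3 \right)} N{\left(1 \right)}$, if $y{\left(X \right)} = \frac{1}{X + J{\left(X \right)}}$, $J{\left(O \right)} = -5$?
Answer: $8$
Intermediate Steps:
$N{\left(S \right)} = S + S^{2}$ ($N{\left(S \right)} = S^{2} + S = S + S^{2}$)
$y{\left(X \right)} = \frac{1}{-5 + X}$ ($y{\left(X \right)} = \frac{1}{X - 5} = \frac{1}{-5 + X}$)
$- 8 y{\left(3 \right)} N{\left(1 \right)} = - \frac{8}{-5 + 3} \cdot 1 \left(1 + 1\right) = - \frac{8}{-2} \cdot 1 \cdot 2 = \left(-8\right) \left(- \frac{1}{2}\right) 2 = 4 \cdot 2 = 8$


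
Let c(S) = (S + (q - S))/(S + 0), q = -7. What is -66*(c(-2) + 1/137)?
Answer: -31713/137 ≈ -231.48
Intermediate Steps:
c(S) = -7/S (c(S) = (S + (-7 - S))/(S + 0) = -7/S)
-66*(c(-2) + 1/137) = -66*(-7/(-2) + 1/137) = -66*(-7*(-1/2) + 1/137) = -66*(7/2 + 1/137) = -66*961/274 = -31713/137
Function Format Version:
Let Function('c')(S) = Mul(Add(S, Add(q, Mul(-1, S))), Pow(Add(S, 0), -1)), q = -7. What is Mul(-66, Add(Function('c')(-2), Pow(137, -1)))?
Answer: Rational(-31713, 137) ≈ -231.48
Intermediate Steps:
Function('c')(S) = Mul(-7, Pow(S, -1)) (Function('c')(S) = Mul(Add(S, Add(-7, Mul(-1, S))), Pow(Add(S, 0), -1)) = Mul(-7, Pow(S, -1)))
Mul(-66, Add(Function('c')(-2), Pow(137, -1))) = Mul(-66, Add(Mul(-7, Pow(-2, -1)), Pow(137, -1))) = Mul(-66, Add(Mul(-7, Rational(-1, 2)), Rational(1, 137))) = Mul(-66, Add(Rational(7, 2), Rational(1, 137))) = Mul(-66, Rational(961, 274)) = Rational(-31713, 137)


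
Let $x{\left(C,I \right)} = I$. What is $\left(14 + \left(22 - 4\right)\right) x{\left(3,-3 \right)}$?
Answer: $-96$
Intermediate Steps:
$\left(14 + \left(22 - 4\right)\right) x{\left(3,-3 \right)} = \left(14 + \left(22 - 4\right)\right) \left(-3\right) = \left(14 + 18\right) \left(-3\right) = 32 \left(-3\right) = -96$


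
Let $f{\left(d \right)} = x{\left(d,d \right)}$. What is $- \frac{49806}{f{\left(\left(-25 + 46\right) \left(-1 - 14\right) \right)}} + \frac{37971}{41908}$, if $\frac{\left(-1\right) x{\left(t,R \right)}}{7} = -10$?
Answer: $- \frac{1042305939}{1466780} \approx -710.61$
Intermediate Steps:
$x{\left(t,R \right)} = 70$ ($x{\left(t,R \right)} = \left(-7\right) \left(-10\right) = 70$)
$f{\left(d \right)} = 70$
$- \frac{49806}{f{\left(\left(-25 + 46\right) \left(-1 - 14\right) \right)}} + \frac{37971}{41908} = - \frac{49806}{70} + \frac{37971}{41908} = \left(-49806\right) \frac{1}{70} + 37971 \cdot \frac{1}{41908} = - \frac{24903}{35} + \frac{37971}{41908} = - \frac{1042305939}{1466780}$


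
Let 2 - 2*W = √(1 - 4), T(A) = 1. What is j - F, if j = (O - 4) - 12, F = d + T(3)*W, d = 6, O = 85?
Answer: 62 + I*√3/2 ≈ 62.0 + 0.86602*I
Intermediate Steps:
W = 1 - I*√3/2 (W = 1 - √(1 - 4)/2 = 1 - I*√3/2 ≈ 1.0 - 0.86602*I)
F = 7 - I*√3/2 (F = 6 + 1*(1 - I*√3/2) = 6 + (1 - I*√3/2) = 7 - I*√3/2 ≈ 7.0 - 0.86602*I)
j = 69 (j = (85 - 4) - 12 = 81 - 12 = 69)
j - F = 69 - (7 - I*√3/2) = 69 + (-7 + I*√3/2) = 62 + I*√3/2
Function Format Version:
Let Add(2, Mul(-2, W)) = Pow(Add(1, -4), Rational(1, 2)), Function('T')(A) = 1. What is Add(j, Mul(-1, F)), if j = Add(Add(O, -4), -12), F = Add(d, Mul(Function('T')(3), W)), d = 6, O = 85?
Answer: Add(62, Mul(Rational(1, 2), I, Pow(3, Rational(1, 2)))) ≈ Add(62.000, Mul(0.86602, I))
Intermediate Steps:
W = Add(1, Mul(Rational(-1, 2), I, Pow(3, Rational(1, 2)))) (W = Add(1, Mul(Rational(-1, 2), Pow(Add(1, -4), Rational(1, 2)))) = Add(1, Mul(Rational(-1, 2), Pow(-3, Rational(1, 2)))) = Add(1, Mul(Rational(-1, 2), Mul(I, Pow(3, Rational(1, 2))))) = Add(1, Mul(Rational(-1, 2), I, Pow(3, Rational(1, 2)))) ≈ Add(1.0000, Mul(-0.86602, I)))
F = Add(7, Mul(Rational(-1, 2), I, Pow(3, Rational(1, 2)))) (F = Add(6, Mul(1, Add(1, Mul(Rational(-1, 2), I, Pow(3, Rational(1, 2)))))) = Add(6, Add(1, Mul(Rational(-1, 2), I, Pow(3, Rational(1, 2))))) = Add(7, Mul(Rational(-1, 2), I, Pow(3, Rational(1, 2)))) ≈ Add(7.0000, Mul(-0.86602, I)))
j = 69 (j = Add(Add(85, -4), -12) = Add(81, -12) = 69)
Add(j, Mul(-1, F)) = Add(69, Mul(-1, Add(7, Mul(Rational(-1, 2), I, Pow(3, Rational(1, 2)))))) = Add(69, Add(-7, Mul(Rational(1, 2), I, Pow(3, Rational(1, 2))))) = Add(62, Mul(Rational(1, 2), I, Pow(3, Rational(1, 2))))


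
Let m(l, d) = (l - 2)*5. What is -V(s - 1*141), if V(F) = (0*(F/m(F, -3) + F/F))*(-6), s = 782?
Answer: 0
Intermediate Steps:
m(l, d) = -10 + 5*l (m(l, d) = (-2 + l)*5 = -10 + 5*l)
V(F) = 0 (V(F) = (0*(F/(-10 + 5*F) + F/F))*(-6) = (0*(F/(-10 + 5*F) + 1))*(-6) = (0*(1 + F/(-10 + 5*F)))*(-6) = 0*(-6) = 0)
-V(s - 1*141) = -1*0 = 0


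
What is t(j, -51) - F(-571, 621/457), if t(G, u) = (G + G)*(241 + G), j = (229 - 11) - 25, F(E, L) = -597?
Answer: 168121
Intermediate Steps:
j = 193 (j = 218 - 25 = 193)
t(G, u) = 2*G*(241 + G) (t(G, u) = (2*G)*(241 + G) = 2*G*(241 + G))
t(j, -51) - F(-571, 621/457) = 2*193*(241 + 193) - 1*(-597) = 2*193*434 + 597 = 167524 + 597 = 168121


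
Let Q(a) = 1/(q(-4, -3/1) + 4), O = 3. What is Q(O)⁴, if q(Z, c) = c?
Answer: 1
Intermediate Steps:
Q(a) = 1 (Q(a) = 1/(-3/1 + 4) = 1/(-3*1 + 4) = 1/(-3 + 4) = 1/1 = 1)
Q(O)⁴ = 1⁴ = 1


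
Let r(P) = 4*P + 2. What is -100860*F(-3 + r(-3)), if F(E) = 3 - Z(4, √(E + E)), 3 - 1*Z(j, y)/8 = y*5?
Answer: 2118060 - 4034400*I*√26 ≈ 2.1181e+6 - 2.0571e+7*I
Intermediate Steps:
Z(j, y) = 24 - 40*y (Z(j, y) = 24 - 8*y*5 = 24 - 40*y)
r(P) = 2 + 4*P
F(E) = -21 + 40*√2*√E (F(E) = 3 - (24 - 40*√(E + E)) = 3 - (24 - 40*√2*√E) = 3 + (-24 + 40*√2*√E) = -21 + 40*√2*√E)
-100860*F(-3 + r(-3)) = -100860*(-21 + 40*√2*√(-3 + (2 + 4*(-3)))) = -100860*(-21 + 40*√2*√(-3 + (2 - 12))) = -100860*(-21 + 40*√2*√(-3 - 10)) = -100860*(-21 + 40*√2*√(-13)) = -100860*(-21 + 40*√2*(I*√13)) = -100860*(-21 + 40*I*√26) = 2118060 - 4034400*I*√26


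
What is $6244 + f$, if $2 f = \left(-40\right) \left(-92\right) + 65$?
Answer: $\frac{16233}{2} \approx 8116.5$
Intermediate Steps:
$f = \frac{3745}{2}$ ($f = \frac{\left(-40\right) \left(-92\right) + 65}{2} = \frac{3680 + 65}{2} = \frac{1}{2} \cdot 3745 = \frac{3745}{2} \approx 1872.5$)
$6244 + f = 6244 + \frac{3745}{2} = \frac{16233}{2}$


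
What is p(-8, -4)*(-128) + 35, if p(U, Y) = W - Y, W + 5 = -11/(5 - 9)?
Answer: -189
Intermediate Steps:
W = -9/4 (W = -5 - 11/(5 - 9) = -5 - 11/(-4) = -5 - 11*(-¼) = -5 + 11/4 = -9/4 ≈ -2.2500)
p(U, Y) = -9/4 - Y
p(-8, -4)*(-128) + 35 = (-9/4 - 1*(-4))*(-128) + 35 = (-9/4 + 4)*(-128) + 35 = (7/4)*(-128) + 35 = -224 + 35 = -189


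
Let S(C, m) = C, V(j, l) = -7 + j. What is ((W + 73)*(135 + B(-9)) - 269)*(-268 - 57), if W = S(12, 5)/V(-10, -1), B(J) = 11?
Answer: -56829825/17 ≈ -3.3429e+6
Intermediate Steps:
W = -12/17 (W = 12/(-7 - 10) = 12/(-17) = 12*(-1/17) = -12/17 ≈ -0.70588)
((W + 73)*(135 + B(-9)) - 269)*(-268 - 57) = ((-12/17 + 73)*(135 + 11) - 269)*(-268 - 57) = ((1229/17)*146 - 269)*(-325) = (179434/17 - 269)*(-325) = (174861/17)*(-325) = -56829825/17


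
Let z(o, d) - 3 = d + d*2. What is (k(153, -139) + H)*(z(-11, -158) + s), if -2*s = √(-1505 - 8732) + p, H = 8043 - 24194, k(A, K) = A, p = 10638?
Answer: 92628420 + 7999*I*√10237 ≈ 9.2628e+7 + 8.0932e+5*I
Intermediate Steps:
z(o, d) = 3 + 3*d (z(o, d) = 3 + (d + d*2) = 3 + (d + 2*d) = 3 + 3*d)
H = -16151
s = -5319 - I*√10237/2 (s = -(√(-1505 - 8732) + 10638)/2 = -(√(-10237) + 10638)/2 = -(I*√10237 + 10638)/2 = -(10638 + I*√10237)/2 = -5319 - I*√10237/2 ≈ -5319.0 - 50.589*I)
(k(153, -139) + H)*(z(-11, -158) + s) = (153 - 16151)*((3 + 3*(-158)) + (-5319 - I*√10237/2)) = -15998*((3 - 474) + (-5319 - I*√10237/2)) = -15998*(-471 + (-5319 - I*√10237/2)) = -15998*(-5790 - I*√10237/2) = 92628420 + 7999*I*√10237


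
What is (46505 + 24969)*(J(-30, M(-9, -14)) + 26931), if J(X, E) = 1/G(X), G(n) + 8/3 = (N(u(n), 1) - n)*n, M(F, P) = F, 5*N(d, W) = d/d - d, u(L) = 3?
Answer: 2571621261573/1336 ≈ 1.9249e+9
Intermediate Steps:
N(d, W) = 1/5 - d/5 (N(d, W) = (d/d - d)/5 = (1 - d)/5 = 1/5 - d/5)
G(n) = -8/3 + n*(-2/5 - n) (G(n) = -8/3 + ((1/5 - 1/5*3) - n)*n = -8/3 + ((1/5 - 3/5) - n)*n = -8/3 + (-2/5 - n)*n = -8/3 + n*(-2/5 - n))
J(X, E) = 1/(-8/3 - X**2 - 2*X/5)
(46505 + 24969)*(J(-30, M(-9, -14)) + 26931) = (46505 + 24969)*(-15/(40 + 6*(-30) + 15*(-30)**2) + 26931) = 71474*(-15/(40 - 180 + 15*900) + 26931) = 71474*(-15/(40 - 180 + 13500) + 26931) = 71474*(-15/13360 + 26931) = 71474*(-15*1/13360 + 26931) = 71474*(-3/2672 + 26931) = 71474*(71959629/2672) = 2571621261573/1336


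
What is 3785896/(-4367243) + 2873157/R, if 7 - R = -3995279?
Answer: -20959044635/141856787126 ≈ -0.14775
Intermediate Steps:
R = 3995286 (R = 7 - 1*(-3995279) = 7 + 3995279 = 3995286)
3785896/(-4367243) + 2873157/R = 3785896/(-4367243) + 2873157/3995286 = 3785896*(-1/4367243) + 2873157*(1/3995286) = -3785896/4367243 + 23359/32482 = -20959044635/141856787126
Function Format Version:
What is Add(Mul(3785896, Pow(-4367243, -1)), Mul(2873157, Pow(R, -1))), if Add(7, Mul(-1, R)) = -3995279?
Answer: Rational(-20959044635, 141856787126) ≈ -0.14775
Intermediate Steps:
R = 3995286 (R = Add(7, Mul(-1, -3995279)) = Add(7, 3995279) = 3995286)
Add(Mul(3785896, Pow(-4367243, -1)), Mul(2873157, Pow(R, -1))) = Add(Mul(3785896, Pow(-4367243, -1)), Mul(2873157, Pow(3995286, -1))) = Add(Mul(3785896, Rational(-1, 4367243)), Mul(2873157, Rational(1, 3995286))) = Add(Rational(-3785896, 4367243), Rational(23359, 32482)) = Rational(-20959044635, 141856787126)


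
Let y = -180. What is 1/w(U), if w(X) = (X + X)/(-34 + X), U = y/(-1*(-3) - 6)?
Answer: 13/60 ≈ 0.21667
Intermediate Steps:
U = 60 (U = -180/(-1*(-3) - 6) = -180/(3 - 6) = -180/(-3) = -180*(-⅓) = 60)
w(X) = 2*X/(-34 + X) (w(X) = (2*X)/(-34 + X) = 2*X/(-34 + X))
1/w(U) = 1/(2*60/(-34 + 60)) = 1/(2*60/26) = 1/(2*60*(1/26)) = 1/(60/13) = 13/60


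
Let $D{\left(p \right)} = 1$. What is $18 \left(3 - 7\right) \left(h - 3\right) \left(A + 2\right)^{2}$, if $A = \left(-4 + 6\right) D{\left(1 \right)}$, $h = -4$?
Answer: $8064$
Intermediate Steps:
$A = 2$ ($A = \left(-4 + 6\right) 1 = 2 \cdot 1 = 2$)
$18 \left(3 - 7\right) \left(h - 3\right) \left(A + 2\right)^{2} = 18 \left(3 - 7\right) \left(-4 - 3\right) \left(2 + 2\right)^{2} = 18 \left(\left(-4\right) \left(-7\right)\right) 4^{2} = 18 \cdot 28 \cdot 16 = 504 \cdot 16 = 8064$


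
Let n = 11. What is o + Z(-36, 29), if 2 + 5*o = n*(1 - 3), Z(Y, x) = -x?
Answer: -169/5 ≈ -33.800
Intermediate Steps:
o = -24/5 (o = -2/5 + (11*(1 - 3))/5 = -2/5 + (11*(-2))/5 = -2/5 + (1/5)*(-22) = -2/5 - 22/5 = -24/5 ≈ -4.8000)
o + Z(-36, 29) = -24/5 - 1*29 = -24/5 - 29 = -169/5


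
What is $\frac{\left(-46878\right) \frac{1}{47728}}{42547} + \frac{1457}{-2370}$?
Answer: $- \frac{739704136643}{1203179805480} \approx -0.61479$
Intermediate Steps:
$\frac{\left(-46878\right) \frac{1}{47728}}{42547} + \frac{1457}{-2370} = \left(-46878\right) \frac{1}{47728} \cdot \frac{1}{42547} + 1457 \left(- \frac{1}{2370}\right) = \left(- \frac{23439}{23864}\right) \frac{1}{42547} - \frac{1457}{2370} = - \frac{23439}{1015341608} - \frac{1457}{2370} = - \frac{739704136643}{1203179805480}$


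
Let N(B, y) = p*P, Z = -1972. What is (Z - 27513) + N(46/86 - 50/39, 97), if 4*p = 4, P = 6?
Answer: -29479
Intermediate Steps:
p = 1 (p = (¼)*4 = 1)
N(B, y) = 6 (N(B, y) = 1*6 = 6)
(Z - 27513) + N(46/86 - 50/39, 97) = (-1972 - 27513) + 6 = -29485 + 6 = -29479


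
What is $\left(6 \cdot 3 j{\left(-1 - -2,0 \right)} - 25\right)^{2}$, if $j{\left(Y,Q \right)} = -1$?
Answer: $1849$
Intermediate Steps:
$\left(6 \cdot 3 j{\left(-1 - -2,0 \right)} - 25\right)^{2} = \left(6 \cdot 3 \left(-1\right) - 25\right)^{2} = \left(18 \left(-1\right) - 25\right)^{2} = \left(-18 - 25\right)^{2} = \left(-43\right)^{2} = 1849$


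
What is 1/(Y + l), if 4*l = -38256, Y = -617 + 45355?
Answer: 1/35174 ≈ 2.8430e-5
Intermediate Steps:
Y = 44738
l = -9564 (l = (¼)*(-38256) = -9564)
1/(Y + l) = 1/(44738 - 9564) = 1/35174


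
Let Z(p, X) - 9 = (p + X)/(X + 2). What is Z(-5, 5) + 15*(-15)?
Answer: -216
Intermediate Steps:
Z(p, X) = 9 + (X + p)/(2 + X) (Z(p, X) = 9 + (p + X)/(X + 2) = 9 + (X + p)/(2 + X))
Z(-5, 5) + 15*(-15) = (18 - 5 + 10*5)/(2 + 5) + 15*(-15) = (18 - 5 + 50)/7 - 225 = (⅐)*63 - 225 = 9 - 225 = -216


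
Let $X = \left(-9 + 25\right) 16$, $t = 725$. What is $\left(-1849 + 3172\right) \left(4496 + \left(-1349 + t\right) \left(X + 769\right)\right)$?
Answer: $-840242592$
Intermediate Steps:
$X = 256$ ($X = 16 \cdot 16 = 256$)
$\left(-1849 + 3172\right) \left(4496 + \left(-1349 + t\right) \left(X + 769\right)\right) = \left(-1849 + 3172\right) \left(4496 + \left(-1349 + 725\right) \left(256 + 769\right)\right) = 1323 \left(4496 - 639600\right) = 1323 \left(-635104\right) = -840242592$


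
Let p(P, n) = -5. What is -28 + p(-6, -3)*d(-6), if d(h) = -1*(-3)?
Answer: -43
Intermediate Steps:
d(h) = 3
-28 + p(-6, -3)*d(-6) = -28 - 5*3 = -28 - 15 = -43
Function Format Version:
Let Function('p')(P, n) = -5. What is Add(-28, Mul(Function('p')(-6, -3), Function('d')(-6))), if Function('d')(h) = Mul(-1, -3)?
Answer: -43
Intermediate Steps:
Function('d')(h) = 3
Add(-28, Mul(Function('p')(-6, -3), Function('d')(-6))) = Add(-28, Mul(-5, 3)) = Add(-28, -15) = -43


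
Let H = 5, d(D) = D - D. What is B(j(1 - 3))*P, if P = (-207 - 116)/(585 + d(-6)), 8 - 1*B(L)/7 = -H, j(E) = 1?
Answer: -2261/45 ≈ -50.244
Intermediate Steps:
d(D) = 0
B(L) = 91 (B(L) = 56 - (-7)*5 = 56 - 7*(-5) = 56 + 35 = 91)
P = -323/585 (P = (-207 - 116)/(585 + 0) = -323/585 ≈ -0.55214)
B(j(1 - 3))*P = 91*(-323/585) = -2261/45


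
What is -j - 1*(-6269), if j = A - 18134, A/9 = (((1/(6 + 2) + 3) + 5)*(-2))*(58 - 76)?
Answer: 43541/2 ≈ 21771.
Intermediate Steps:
A = 5265/2 (A = 9*((((1/(6 + 2) + 3) + 5)*(-2))*(58 - 76)) = 9*((((1/8 + 3) + 5)*(-2))*(-18)) = 9*((((⅛ + 3) + 5)*(-2))*(-18)) = 9*(((25/8 + 5)*(-2))*(-18)) = 9*(((65/8)*(-2))*(-18)) = 9*(-65/4*(-18)) = 9*(585/2) = 5265/2 ≈ 2632.5)
j = -31003/2 (j = 5265/2 - 18134 = -31003/2 ≈ -15502.)
-j - 1*(-6269) = -1*(-31003/2) - 1*(-6269) = 31003/2 + 6269 = 43541/2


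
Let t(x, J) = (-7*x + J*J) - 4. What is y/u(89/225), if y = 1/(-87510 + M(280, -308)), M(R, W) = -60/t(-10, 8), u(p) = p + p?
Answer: -325/22499912 ≈ -1.4444e-5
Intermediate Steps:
u(p) = 2*p
t(x, J) = -4 + J² - 7*x (t(x, J) = (-7*x + J²) - 4 = (J² - 7*x) - 4 = -4 + J² - 7*x)
M(R, W) = -6/13 (M(R, W) = -60/(-4 + 8² - 7*(-10)) = -60/(-4 + 64 + 70) = -60/130 = -60*1/130 = -6/13)
y = -13/1137636 (y = 1/(-87510 - 6/13) = 1/(-1137636/13) = -13/1137636 ≈ -1.1427e-5)
y/u(89/225) = -13/(1137636*(2*(89/225))) = -13/(1137636*178/225) = -13/1137636*225/178 = -325/22499912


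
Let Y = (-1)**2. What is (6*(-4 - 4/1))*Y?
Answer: -48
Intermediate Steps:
Y = 1
(6*(-4 - 4/1))*Y = (6*(-4 - 4/1))*1 = (6*(-4 - 4*1))*1 = (6*(-4 - 4))*1 = (6*(-8))*1 = -48*1 = -48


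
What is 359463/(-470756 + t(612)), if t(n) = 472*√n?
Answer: -42304841007/55368716932 - 63624951*√17/13842179233 ≈ -0.78301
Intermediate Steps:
359463/(-470756 + t(612)) = 359463/(-470756 + 472*√612) = 359463/(-470756 + 472*(6*√17)) = 359463/(-470756 + 2832*√17)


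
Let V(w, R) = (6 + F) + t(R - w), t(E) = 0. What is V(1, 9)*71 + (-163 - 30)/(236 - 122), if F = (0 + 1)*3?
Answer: 72653/114 ≈ 637.31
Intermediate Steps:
F = 3 (F = 1*3 = 3)
V(w, R) = 9 (V(w, R) = (6 + 3) + 0 = 9 + 0 = 9)
V(1, 9)*71 + (-163 - 30)/(236 - 122) = 9*71 + (-163 - 30)/(236 - 122) = 639 - 193/114 = 72653/114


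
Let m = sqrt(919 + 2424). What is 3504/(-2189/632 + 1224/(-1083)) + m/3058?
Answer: -799444608/1048085 + sqrt(3343)/3058 ≈ -762.75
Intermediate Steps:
m = sqrt(3343) ≈ 57.819
3504/(-2189/632 + 1224/(-1083)) + m/3058 = 3504/(-2189/632 + 1224/(-1083)) + sqrt(3343)/3058 = 3504/(-2189*1/632 + 1224*(-1/1083)) + sqrt(3343)*(1/3058) = 3504/(-2189/632 - 408/361) + sqrt(3343)/3058 = 3504/(-1048085/228152) + sqrt(3343)/3058 = 3504*(-228152/1048085) + sqrt(3343)/3058 = -799444608/1048085 + sqrt(3343)/3058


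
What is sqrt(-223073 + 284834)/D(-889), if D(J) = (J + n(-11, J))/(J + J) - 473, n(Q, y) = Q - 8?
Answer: -889*sqrt(61761)/420043 ≈ -0.52598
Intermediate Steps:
n(Q, y) = -8 + Q
D(J) = -473 + (-19 + J)/(2*J) (D(J) = (J + (-8 - 11))/(J + J) - 473 = (J - 19)/((2*J)) - 473 = (-19 + J)*(1/(2*J)) - 473 = (-19 + J)/(2*J) - 473 = -473 + (-19 + J)/(2*J))
sqrt(-223073 + 284834)/D(-889) = sqrt(-223073 + 284834)/(((1/2)*(-19 - 945*(-889))/(-889))) = sqrt(61761)/(((1/2)*(-1/889)*(-19 + 840105))) = sqrt(61761)/(((1/2)*(-1/889)*840086)) = sqrt(61761)/(-420043/889) = sqrt(61761)*(-889/420043) = -889*sqrt(61761)/420043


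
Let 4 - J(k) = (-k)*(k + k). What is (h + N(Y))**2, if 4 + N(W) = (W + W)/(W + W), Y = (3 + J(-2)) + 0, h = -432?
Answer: 189225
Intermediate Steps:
J(k) = 4 + 2*k**2 (J(k) = 4 - (-k)*(k + k) = 4 - (-k)*2*k = 4 - (-2)*k**2 = 4 + 2*k**2)
Y = 15 (Y = (3 + (4 + 2*(-2)**2)) + 0 = (3 + (4 + 2*4)) + 0 = (3 + (4 + 8)) + 0 = (3 + 12) + 0 = 15 + 0 = 15)
N(W) = -3 (N(W) = -4 + (W + W)/(W + W) = -4 + (2*W)/((2*W)) = -4 + (2*W)*(1/(2*W)) = -4 + 1 = -3)
(h + N(Y))**2 = (-432 - 3)**2 = (-435)**2 = 189225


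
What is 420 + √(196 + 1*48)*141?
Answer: 420 + 282*√61 ≈ 2622.5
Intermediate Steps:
420 + √(196 + 1*48)*141 = 420 + √(196 + 48)*141 = 420 + √244*141 = 420 + (2*√61)*141 = 420 + 282*√61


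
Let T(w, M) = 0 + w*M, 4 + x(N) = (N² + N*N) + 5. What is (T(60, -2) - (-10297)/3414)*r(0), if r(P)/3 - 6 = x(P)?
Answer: -2795681/1138 ≈ -2456.7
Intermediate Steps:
x(N) = 1 + 2*N² (x(N) = -4 + ((N² + N*N) + 5) = -4 + ((N² + N²) + 5) = -4 + (2*N² + 5) = -4 + (5 + 2*N²) = 1 + 2*N²)
r(P) = 21 + 6*P² (r(P) = 18 + 3*(1 + 2*P²) = 18 + (3 + 6*P²) = 21 + 6*P²)
T(w, M) = M*w (T(w, M) = 0 + M*w = M*w)
(T(60, -2) - (-10297)/3414)*r(0) = (-2*60 - (-10297)/3414)*(21 + 6*0²) = (-120 - (-10297)/3414)*(21 + 6*0) = (-120 - 1*(-10297/3414))*(21 + 0) = (-120 + 10297/3414)*21 = -399383/3414*21 = -2795681/1138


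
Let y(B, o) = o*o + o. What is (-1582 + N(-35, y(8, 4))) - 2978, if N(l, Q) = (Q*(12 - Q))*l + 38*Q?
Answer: 1800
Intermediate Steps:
y(B, o) = o + o² (y(B, o) = o² + o = o + o²)
N(l, Q) = 38*Q + Q*l*(12 - Q) (N(l, Q) = Q*l*(12 - Q) + 38*Q = 38*Q + Q*l*(12 - Q))
(-1582 + N(-35, y(8, 4))) - 2978 = (-1582 + (4*(1 + 4))*(38 + 12*(-35) - 1*4*(1 + 4)*(-35))) - 2978 = (-1582 + (4*5)*(38 - 420 - 1*4*5*(-35))) - 2978 = (-1582 + 20*(38 - 420 - 1*20*(-35))) - 2978 = (-1582 + 20*(38 - 420 + 700)) - 2978 = (-1582 + 20*318) - 2978 = (-1582 + 6360) - 2978 = 4778 - 2978 = 1800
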